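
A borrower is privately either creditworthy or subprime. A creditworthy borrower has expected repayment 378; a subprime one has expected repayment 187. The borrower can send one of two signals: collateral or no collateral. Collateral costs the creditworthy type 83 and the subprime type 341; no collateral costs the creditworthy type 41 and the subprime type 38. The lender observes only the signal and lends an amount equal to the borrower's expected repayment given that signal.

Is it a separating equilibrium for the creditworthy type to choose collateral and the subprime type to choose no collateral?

Yes

If types separate, collateral earns payment 378 and no collateral earns 187.
Creditworthy: collateral gives 378 − 83 = 295; no collateral gives 187 − 41 = 146. No deviation. ✓
Subprime: no collateral gives 187 − 38 = 149; collateral gives 378 − 341 = 37. No deviation. ✓
Neither type gains from mimicking the other.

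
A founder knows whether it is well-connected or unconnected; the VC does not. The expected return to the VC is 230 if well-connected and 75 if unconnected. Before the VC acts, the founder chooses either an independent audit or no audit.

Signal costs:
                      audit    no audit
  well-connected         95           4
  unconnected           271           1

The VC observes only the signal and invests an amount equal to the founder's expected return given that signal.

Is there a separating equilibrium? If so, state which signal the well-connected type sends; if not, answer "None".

Try well-connected → audit, unconnected → no audit:
  If types separate, audit earns payment 230 and no audit earns 75.
  Well-connected: audit gives 230 − 95 = 135; no audit gives 75 − 4 = 71. No deviation. ✓
  Unconnected: no audit gives 75 − 1 = 74; audit gives 230 − 271 = -41. No deviation. ✓
Both hold — the well-connected type sends audit.

audit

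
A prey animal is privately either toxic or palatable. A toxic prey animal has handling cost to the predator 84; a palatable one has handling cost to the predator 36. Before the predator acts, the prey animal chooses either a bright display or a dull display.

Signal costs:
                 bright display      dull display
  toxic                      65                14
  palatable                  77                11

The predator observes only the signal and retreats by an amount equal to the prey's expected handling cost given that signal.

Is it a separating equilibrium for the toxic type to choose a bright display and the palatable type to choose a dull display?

If types separate, bright display earns payment 84 and dull display earns 36.
Toxic: bright display gives 84 − 65 = 19; dull display gives 36 − 14 = 22. Would deviate. ✗
Palatable: dull display gives 36 − 11 = 25; bright display gives 84 − 77 = 7. No deviation. ✓

No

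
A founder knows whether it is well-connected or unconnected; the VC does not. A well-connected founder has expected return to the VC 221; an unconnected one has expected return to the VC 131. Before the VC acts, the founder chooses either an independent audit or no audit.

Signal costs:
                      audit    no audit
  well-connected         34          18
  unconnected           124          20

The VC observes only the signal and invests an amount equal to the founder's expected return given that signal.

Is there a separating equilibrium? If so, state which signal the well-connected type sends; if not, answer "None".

audit

Try well-connected → audit, unconnected → no audit:
  Under separation the VC infers type exactly: audit → well-connected (pays 221), no audit → unconnected (pays 131).
  Well-connected: audit gives 221 − 34 = 187; no audit gives 131 − 18 = 113. No deviation. ✓
  Unconnected: no audit gives 131 − 20 = 111; audit gives 221 − 124 = 97. No deviation. ✓
Both hold — the well-connected type sends audit.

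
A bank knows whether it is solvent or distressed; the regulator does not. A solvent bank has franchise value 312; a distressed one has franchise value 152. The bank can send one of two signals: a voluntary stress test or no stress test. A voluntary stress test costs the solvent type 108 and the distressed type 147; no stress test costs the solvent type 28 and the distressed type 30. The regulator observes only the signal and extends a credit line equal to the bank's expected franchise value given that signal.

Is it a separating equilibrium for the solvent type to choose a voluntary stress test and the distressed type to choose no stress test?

Under separation the regulator infers type exactly: stress test → solvent (pays 312), no stress test → distressed (pays 152).
Solvent: stress test gives 312 − 108 = 204; no stress test gives 152 − 28 = 124. No deviation. ✓
Distressed: no stress test gives 152 − 30 = 122; stress test gives 312 − 147 = 165. Would deviate. ✗

No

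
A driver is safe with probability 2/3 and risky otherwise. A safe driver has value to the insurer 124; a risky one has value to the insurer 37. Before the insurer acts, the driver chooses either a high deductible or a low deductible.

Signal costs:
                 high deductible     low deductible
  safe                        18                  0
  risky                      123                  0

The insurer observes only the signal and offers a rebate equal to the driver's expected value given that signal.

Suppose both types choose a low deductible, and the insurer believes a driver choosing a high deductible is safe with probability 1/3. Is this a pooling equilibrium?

Yes

At the pooled signal (low deductible) the insurer holds the prior 2/3 and pays 2/3·124 + 1/3·37 = 95. Off-path (high deductible) belief 1/3 gives 1/3·124 + 2/3·37 = 66.
Safe: low deductible gives 95 − 0 = 95; high deductible gives 66 − 18 = 48. Stays. ✓
Risky: low deductible gives 95 − 0 = 95; high deductible gives 66 − 123 = -57. Stays. ✓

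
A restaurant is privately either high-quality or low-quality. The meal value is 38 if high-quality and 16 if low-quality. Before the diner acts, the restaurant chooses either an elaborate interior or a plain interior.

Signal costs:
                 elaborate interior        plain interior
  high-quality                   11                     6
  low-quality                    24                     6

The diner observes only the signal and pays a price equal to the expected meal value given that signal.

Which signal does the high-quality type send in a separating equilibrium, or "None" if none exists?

Try high-quality → elaborate interior, low-quality → plain interior:
  If types separate, elaborate interior earns payment 38 and plain interior earns 16.
  High-quality: elaborate interior gives 38 − 11 = 27; plain interior gives 16 − 6 = 10. No deviation. ✓
  Low-quality: plain interior gives 16 − 6 = 10; elaborate interior gives 38 − 24 = 14. Would deviate. ✗
Try high-quality → plain interior, low-quality → elaborate interior:
  If types separate, plain interior earns payment 38 and elaborate interior earns 16.
  High-quality: plain interior gives 38 − 6 = 32; elaborate interior gives 16 − 11 = 5. No deviation. ✓
  Low-quality: elaborate interior gives 16 − 24 = -8; plain interior gives 38 − 6 = 32. Would deviate. ✗
Neither assignment is incentive-compatible.

None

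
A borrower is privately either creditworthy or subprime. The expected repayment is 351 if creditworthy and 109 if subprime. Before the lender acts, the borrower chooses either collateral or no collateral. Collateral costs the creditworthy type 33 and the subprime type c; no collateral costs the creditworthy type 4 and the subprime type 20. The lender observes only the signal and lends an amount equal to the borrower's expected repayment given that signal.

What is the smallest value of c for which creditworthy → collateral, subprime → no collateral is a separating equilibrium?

Under separation: collateral → creditworthy (pays 351); no collateral → subprime (pays 109).
Creditworthy: 351 − 33 = 318 ≥ 109 − 4 = 105. Holds regardless of c. ✓
Subprime: 109 − 20 ≥ 351 − c, so c ≥ 351 − 89 = 262.

262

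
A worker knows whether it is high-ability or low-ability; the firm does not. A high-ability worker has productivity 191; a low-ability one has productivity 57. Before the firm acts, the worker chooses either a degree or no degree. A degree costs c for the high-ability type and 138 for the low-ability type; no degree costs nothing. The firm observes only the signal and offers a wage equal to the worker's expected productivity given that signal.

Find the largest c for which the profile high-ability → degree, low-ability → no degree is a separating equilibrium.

134

Under separation: degree → high-ability (pays 191); no degree → low-ability (pays 57).
Low-ability: 57 − 0 = 57 ≥ 191 − 138 = 53. Holds regardless of c. ✓
High-ability: 191 − c ≥ 57 − 0, so c ≤ 191 − 57 = 134.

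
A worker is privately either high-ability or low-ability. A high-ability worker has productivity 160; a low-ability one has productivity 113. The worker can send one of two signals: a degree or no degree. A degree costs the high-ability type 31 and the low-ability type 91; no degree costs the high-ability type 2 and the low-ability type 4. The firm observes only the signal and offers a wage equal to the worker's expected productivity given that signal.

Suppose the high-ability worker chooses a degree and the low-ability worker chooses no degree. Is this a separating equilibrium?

Yes

Under separation the firm infers type exactly: degree → high-ability (pays 160), no degree → low-ability (pays 113).
High-ability: degree gives 160 − 31 = 129; no degree gives 113 − 2 = 111. No deviation. ✓
Low-ability: no degree gives 113 − 4 = 109; degree gives 160 − 91 = 69. No deviation. ✓
Neither type gains from mimicking the other.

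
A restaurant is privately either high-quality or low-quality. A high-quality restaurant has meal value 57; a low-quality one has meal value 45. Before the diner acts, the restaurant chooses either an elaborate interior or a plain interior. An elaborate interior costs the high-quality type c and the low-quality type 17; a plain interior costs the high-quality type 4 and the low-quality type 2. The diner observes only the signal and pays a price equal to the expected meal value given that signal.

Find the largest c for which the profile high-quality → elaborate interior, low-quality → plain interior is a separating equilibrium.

Under separation: elaborate interior → high-quality (pays 57); plain interior → low-quality (pays 45).
Low-quality: 45 − 2 = 43 ≥ 57 − 17 = 40. Holds regardless of c. ✓
High-quality: 57 − c ≥ 45 − 4, so c ≤ 57 − 41 = 16.

16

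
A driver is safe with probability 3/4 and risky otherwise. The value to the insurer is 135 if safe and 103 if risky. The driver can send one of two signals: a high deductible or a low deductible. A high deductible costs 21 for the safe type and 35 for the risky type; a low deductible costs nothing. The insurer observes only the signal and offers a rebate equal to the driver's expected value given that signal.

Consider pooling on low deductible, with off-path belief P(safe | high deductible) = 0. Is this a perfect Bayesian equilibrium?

Yes

At the pooled signal (low deductible) the insurer holds the prior 3/4 and pays 3/4·135 + 1/4·103 = 127. Off-path (high deductible) belief 0 gives 0·135 + 1·103 = 103.
Safe: low deductible gives 127 − 0 = 127; high deductible gives 103 − 21 = 82. Stays. ✓
Risky: low deductible gives 127 − 0 = 127; high deductible gives 103 − 35 = 68. Stays. ✓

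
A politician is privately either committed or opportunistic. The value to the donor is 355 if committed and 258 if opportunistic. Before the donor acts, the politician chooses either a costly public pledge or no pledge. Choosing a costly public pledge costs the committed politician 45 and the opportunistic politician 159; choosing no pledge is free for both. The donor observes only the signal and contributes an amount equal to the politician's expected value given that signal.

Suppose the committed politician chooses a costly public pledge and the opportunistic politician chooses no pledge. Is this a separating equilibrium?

If types separate, pledge earns payment 355 and no pledge earns 258.
Committed: pledge gives 355 − 45 = 310; no pledge gives 258 − 0 = 258. No deviation. ✓
Opportunistic: no pledge gives 258 − 0 = 258; pledge gives 355 − 159 = 196. No deviation. ✓
Neither type gains from mimicking the other.

Yes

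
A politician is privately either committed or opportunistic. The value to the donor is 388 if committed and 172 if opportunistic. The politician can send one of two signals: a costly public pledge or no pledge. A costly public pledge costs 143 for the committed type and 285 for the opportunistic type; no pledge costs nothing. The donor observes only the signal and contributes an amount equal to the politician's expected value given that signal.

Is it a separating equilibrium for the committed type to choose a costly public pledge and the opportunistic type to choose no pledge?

Yes

If types separate, pledge earns payment 388 and no pledge earns 172.
Committed: pledge gives 388 − 143 = 245; no pledge gives 172 − 0 = 172. No deviation. ✓
Opportunistic: no pledge gives 172 − 0 = 172; pledge gives 388 − 285 = 103. No deviation. ✓
Both incentive constraints hold.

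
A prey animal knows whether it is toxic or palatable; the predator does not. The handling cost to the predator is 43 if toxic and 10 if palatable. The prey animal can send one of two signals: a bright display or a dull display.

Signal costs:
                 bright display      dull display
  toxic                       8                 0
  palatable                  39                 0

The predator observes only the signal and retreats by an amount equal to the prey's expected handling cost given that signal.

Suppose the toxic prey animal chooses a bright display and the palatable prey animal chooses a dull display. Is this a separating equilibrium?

Under separation the predator infers type exactly: bright display → toxic (pays 43), dull display → palatable (pays 10).
Toxic: bright display gives 43 − 8 = 35; dull display gives 10 − 0 = 10. No deviation. ✓
Palatable: dull display gives 10 − 0 = 10; bright display gives 43 − 39 = 4. No deviation. ✓
Both incentive constraints hold.

Yes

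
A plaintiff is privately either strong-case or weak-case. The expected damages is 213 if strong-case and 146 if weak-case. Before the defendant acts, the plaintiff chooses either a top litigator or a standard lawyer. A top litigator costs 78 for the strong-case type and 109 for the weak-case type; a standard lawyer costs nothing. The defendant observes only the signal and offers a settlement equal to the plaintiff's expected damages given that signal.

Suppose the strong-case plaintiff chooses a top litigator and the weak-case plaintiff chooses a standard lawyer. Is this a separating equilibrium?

No

If types separate, top litigator earns payment 213 and standard lawyer earns 146.
Strong-case: top litigator gives 213 − 78 = 135; standard lawyer gives 146 − 0 = 146. Would deviate. ✗
Weak-case: standard lawyer gives 146 − 0 = 146; top litigator gives 213 − 109 = 104. No deviation. ✓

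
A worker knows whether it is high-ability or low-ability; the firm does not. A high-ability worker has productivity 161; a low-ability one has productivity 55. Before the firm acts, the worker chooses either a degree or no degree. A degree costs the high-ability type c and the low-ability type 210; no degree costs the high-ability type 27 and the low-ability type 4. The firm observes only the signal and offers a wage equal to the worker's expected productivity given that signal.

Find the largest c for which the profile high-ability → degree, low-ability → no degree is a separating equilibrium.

Under separation: degree → high-ability (pays 161); no degree → low-ability (pays 55).
Low-ability: 55 − 4 = 51 ≥ 161 − 210 = -49. Holds regardless of c. ✓
High-ability: 161 − c ≥ 55 − 27, so c ≤ 161 − 28 = 133.

133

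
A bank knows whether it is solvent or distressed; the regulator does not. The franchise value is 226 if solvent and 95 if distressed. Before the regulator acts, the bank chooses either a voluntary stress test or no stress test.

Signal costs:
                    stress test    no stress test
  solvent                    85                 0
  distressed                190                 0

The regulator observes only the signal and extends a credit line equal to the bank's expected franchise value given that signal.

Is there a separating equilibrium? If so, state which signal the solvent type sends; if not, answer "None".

stress test

Try solvent → stress test, distressed → no stress test:
  Under separation the regulator infers type exactly: stress test → solvent (pays 226), no stress test → distressed (pays 95).
  Solvent: stress test gives 226 − 85 = 141; no stress test gives 95 − 0 = 95. No deviation. ✓
  Distressed: no stress test gives 95 − 0 = 95; stress test gives 226 − 190 = 36. No deviation. ✓
Both hold — the solvent type sends stress test.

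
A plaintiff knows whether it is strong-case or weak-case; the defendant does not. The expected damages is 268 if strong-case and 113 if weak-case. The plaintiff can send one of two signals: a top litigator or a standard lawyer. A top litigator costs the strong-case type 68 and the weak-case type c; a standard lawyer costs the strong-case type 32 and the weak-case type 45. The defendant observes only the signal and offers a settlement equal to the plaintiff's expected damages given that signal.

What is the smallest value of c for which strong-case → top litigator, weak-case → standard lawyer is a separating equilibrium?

200

Under separation: top litigator → strong-case (pays 268); standard lawyer → weak-case (pays 113).
Strong-case: 268 − 68 = 200 ≥ 113 − 32 = 81. Holds regardless of c. ✓
Weak-case: 113 − 45 ≥ 268 − c, so c ≥ 268 − 68 = 200.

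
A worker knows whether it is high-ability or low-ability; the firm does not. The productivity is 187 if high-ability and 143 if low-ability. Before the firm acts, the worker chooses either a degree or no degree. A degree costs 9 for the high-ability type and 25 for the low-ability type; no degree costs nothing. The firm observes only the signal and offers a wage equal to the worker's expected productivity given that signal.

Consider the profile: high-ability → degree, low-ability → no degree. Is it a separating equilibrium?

If types separate, degree earns payment 187 and no degree earns 143.
High-ability: degree gives 187 − 9 = 178; no degree gives 143 − 0 = 143. No deviation. ✓
Low-ability: no degree gives 143 − 0 = 143; degree gives 187 − 25 = 162. Would deviate. ✗

No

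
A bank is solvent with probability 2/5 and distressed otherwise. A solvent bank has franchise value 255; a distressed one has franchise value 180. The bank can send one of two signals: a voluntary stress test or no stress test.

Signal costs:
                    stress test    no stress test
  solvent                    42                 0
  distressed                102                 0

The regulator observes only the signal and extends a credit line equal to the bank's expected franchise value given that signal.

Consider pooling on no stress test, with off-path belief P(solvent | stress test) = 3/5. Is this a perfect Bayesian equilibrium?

At the pooled signal (no stress test) the regulator holds the prior 2/5 and pays 2/5·255 + 3/5·180 = 210. Off-path (stress test) belief 3/5 gives 3/5·255 + 2/5·180 = 225.
Solvent: no stress test gives 210 − 0 = 210; stress test gives 225 − 42 = 183. Stays. ✓
Distressed: no stress test gives 210 − 0 = 210; stress test gives 225 − 102 = 123. Stays. ✓

Yes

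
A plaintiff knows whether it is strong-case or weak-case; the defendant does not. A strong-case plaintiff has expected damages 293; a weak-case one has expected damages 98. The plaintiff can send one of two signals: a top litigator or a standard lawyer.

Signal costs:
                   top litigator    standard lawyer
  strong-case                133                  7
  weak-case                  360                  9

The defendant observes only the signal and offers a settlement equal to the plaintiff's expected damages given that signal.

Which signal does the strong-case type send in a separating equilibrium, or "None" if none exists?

top litigator

Try strong-case → top litigator, weak-case → standard lawyer:
  If types separate, top litigator earns payment 293 and standard lawyer earns 98.
  Strong-case: top litigator gives 293 − 133 = 160; standard lawyer gives 98 − 7 = 91. No deviation. ✓
  Weak-case: standard lawyer gives 98 − 9 = 89; top litigator gives 293 − 360 = -67. No deviation. ✓
Both hold — the strong-case type sends top litigator.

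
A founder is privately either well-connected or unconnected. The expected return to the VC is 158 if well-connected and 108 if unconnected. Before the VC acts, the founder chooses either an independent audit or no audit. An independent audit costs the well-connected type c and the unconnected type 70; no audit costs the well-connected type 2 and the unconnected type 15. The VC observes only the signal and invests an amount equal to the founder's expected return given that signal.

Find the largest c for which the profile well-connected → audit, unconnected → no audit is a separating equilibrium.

52

Under separation: audit → well-connected (pays 158); no audit → unconnected (pays 108).
Unconnected: 108 − 15 = 93 ≥ 158 − 70 = 88. Holds regardless of c. ✓
Well-connected: 158 − c ≥ 108 − 2, so c ≤ 158 − 106 = 52.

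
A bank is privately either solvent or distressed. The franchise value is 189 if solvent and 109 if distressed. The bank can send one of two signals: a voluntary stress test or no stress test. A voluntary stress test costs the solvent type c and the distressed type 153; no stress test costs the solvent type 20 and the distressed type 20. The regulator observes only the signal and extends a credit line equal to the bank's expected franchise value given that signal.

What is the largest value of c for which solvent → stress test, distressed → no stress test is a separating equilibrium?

Under separation: stress test → solvent (pays 189); no stress test → distressed (pays 109).
Distressed: 109 − 20 = 89 ≥ 189 − 153 = 36. Holds regardless of c. ✓
Solvent: 189 − c ≥ 109 − 20, so c ≤ 189 − 89 = 100.

100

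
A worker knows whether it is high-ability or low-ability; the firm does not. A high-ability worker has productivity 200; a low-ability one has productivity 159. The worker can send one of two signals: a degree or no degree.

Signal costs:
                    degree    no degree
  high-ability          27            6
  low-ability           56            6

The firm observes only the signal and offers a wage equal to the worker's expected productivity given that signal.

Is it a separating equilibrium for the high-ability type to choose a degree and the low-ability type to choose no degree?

Yes

If types separate, degree earns payment 200 and no degree earns 159.
High-ability: degree gives 200 − 27 = 173; no degree gives 159 − 6 = 153. No deviation. ✓
Low-ability: no degree gives 159 − 6 = 153; degree gives 200 − 56 = 144. No deviation. ✓
Both incentive constraints hold.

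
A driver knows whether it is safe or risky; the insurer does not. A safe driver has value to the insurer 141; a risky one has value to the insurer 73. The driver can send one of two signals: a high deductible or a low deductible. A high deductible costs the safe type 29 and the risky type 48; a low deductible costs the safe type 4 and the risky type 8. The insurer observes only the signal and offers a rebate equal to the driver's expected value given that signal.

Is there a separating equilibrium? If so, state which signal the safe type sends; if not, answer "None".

None

Try safe → high deductible, risky → low deductible:
  Under separation the insurer infers type exactly: high deductible → safe (pays 141), low deductible → risky (pays 73).
  Safe: high deductible gives 141 − 29 = 112; low deductible gives 73 − 4 = 69. No deviation. ✓
  Risky: low deductible gives 73 − 8 = 65; high deductible gives 141 − 48 = 93. Would deviate. ✗
Try safe → low deductible, risky → high deductible:
  Under separation the insurer infers type exactly: low deductible → safe (pays 141), high deductible → risky (pays 73).
  Safe: low deductible gives 141 − 4 = 137; high deductible gives 73 − 29 = 44. No deviation. ✓
  Risky: high deductible gives 73 − 48 = 25; low deductible gives 141 − 8 = 133. Would deviate. ✗
Neither assignment is incentive-compatible.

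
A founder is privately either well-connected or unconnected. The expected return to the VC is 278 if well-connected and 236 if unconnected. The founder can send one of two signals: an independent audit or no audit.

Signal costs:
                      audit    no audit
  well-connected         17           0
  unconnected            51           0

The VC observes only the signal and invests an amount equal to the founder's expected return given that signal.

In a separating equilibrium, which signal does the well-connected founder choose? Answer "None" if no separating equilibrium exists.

audit

Try well-connected → audit, unconnected → no audit:
  If types separate, audit earns payment 278 and no audit earns 236.
  Well-connected: audit gives 278 − 17 = 261; no audit gives 236 − 0 = 236. No deviation. ✓
  Unconnected: no audit gives 236 − 0 = 236; audit gives 278 − 51 = 227. No deviation. ✓
Both hold — the well-connected type sends audit.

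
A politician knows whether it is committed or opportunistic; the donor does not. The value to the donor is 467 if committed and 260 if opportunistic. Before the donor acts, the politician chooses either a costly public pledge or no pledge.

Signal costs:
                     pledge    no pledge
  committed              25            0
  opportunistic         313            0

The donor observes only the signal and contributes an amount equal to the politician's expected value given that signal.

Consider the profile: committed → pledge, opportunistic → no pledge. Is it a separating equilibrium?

Yes

If types separate, pledge earns payment 467 and no pledge earns 260.
Committed: pledge gives 467 − 25 = 442; no pledge gives 260 − 0 = 260. No deviation. ✓
Opportunistic: no pledge gives 260 − 0 = 260; pledge gives 467 − 313 = 154. No deviation. ✓
Both incentive constraints hold.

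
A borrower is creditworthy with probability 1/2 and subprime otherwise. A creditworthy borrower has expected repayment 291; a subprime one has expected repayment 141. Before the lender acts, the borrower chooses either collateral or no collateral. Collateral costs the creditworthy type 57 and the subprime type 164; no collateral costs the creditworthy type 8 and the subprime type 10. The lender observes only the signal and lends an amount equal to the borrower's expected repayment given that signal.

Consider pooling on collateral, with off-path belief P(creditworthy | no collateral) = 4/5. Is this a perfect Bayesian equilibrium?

No

At the pooled signal (collateral) the lender holds the prior 1/2 and pays 1/2·291 + 1/2·141 = 216. Off-path (no collateral) belief 4/5 gives 4/5·291 + 1/5·141 = 261.
Creditworthy: collateral gives 216 − 57 = 159; no collateral gives 261 − 8 = 253. Deviates. ✗
Subprime: collateral gives 216 − 164 = 52; no collateral gives 261 − 10 = 251. Deviates. ✗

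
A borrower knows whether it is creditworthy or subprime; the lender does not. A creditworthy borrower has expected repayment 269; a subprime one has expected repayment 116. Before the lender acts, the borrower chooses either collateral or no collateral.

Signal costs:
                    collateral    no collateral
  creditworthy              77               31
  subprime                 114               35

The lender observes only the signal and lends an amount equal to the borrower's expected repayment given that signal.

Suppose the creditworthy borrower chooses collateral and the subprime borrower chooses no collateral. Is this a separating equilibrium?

No

If types separate, collateral earns payment 269 and no collateral earns 116.
Creditworthy: collateral gives 269 − 77 = 192; no collateral gives 116 − 31 = 85. No deviation. ✓
Subprime: no collateral gives 116 − 35 = 81; collateral gives 269 − 114 = 155. Would deviate. ✗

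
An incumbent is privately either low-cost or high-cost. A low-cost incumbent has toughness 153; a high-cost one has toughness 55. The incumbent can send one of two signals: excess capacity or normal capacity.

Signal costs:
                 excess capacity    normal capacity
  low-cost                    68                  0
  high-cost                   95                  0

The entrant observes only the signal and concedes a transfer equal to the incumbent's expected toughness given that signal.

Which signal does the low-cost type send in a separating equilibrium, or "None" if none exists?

Try low-cost → excess capacity, high-cost → normal capacity:
  If types separate, excess capacity earns payment 153 and normal capacity earns 55.
  Low-cost: excess capacity gives 153 − 68 = 85; normal capacity gives 55 − 0 = 55. No deviation. ✓
  High-cost: normal capacity gives 55 − 0 = 55; excess capacity gives 153 − 95 = 58. Would deviate. ✗
Try low-cost → normal capacity, high-cost → excess capacity:
  If types separate, normal capacity earns payment 153 and excess capacity earns 55.
  Low-cost: normal capacity gives 153 − 0 = 153; excess capacity gives 55 − 68 = -13. No deviation. ✓
  High-cost: excess capacity gives 55 − 95 = -40; normal capacity gives 153 − 0 = 153. Would deviate. ✗
Neither assignment is incentive-compatible.

None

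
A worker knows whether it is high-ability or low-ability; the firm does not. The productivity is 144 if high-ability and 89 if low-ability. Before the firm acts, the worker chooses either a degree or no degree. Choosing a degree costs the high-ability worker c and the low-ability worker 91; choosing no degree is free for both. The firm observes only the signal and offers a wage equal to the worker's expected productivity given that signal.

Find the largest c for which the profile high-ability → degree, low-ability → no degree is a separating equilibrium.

Under separation: degree → high-ability (pays 144); no degree → low-ability (pays 89).
Low-ability: 89 − 0 = 89 ≥ 144 − 91 = 53. Holds regardless of c. ✓
High-ability: 144 − c ≥ 89 − 0, so c ≤ 144 − 89 = 55.

55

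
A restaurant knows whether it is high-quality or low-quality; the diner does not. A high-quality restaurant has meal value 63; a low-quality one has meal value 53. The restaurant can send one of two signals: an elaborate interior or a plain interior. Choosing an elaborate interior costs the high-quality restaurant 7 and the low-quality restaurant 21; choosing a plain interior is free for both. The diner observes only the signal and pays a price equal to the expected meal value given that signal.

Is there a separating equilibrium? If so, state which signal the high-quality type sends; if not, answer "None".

elaborate interior

Try high-quality → elaborate interior, low-quality → plain interior:
  Under separation the diner infers type exactly: elaborate interior → high-quality (pays 63), plain interior → low-quality (pays 53).
  High-quality: elaborate interior gives 63 − 7 = 56; plain interior gives 53 − 0 = 53. No deviation. ✓
  Low-quality: plain interior gives 53 − 0 = 53; elaborate interior gives 63 − 21 = 42. No deviation. ✓
Both hold — the high-quality type sends elaborate interior.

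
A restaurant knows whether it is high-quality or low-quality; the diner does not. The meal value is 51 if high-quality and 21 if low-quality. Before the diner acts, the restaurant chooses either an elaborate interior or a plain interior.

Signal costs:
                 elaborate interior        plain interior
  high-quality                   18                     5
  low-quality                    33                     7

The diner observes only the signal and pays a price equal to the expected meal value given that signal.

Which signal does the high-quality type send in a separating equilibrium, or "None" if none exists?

None

Try high-quality → elaborate interior, low-quality → plain interior:
  Under separation the diner infers type exactly: elaborate interior → high-quality (pays 51), plain interior → low-quality (pays 21).
  High-quality: elaborate interior gives 51 − 18 = 33; plain interior gives 21 − 5 = 16. No deviation. ✓
  Low-quality: plain interior gives 21 − 7 = 14; elaborate interior gives 51 − 33 = 18. Would deviate. ✗
Try high-quality → plain interior, low-quality → elaborate interior:
  Under separation the diner infers type exactly: plain interior → high-quality (pays 51), elaborate interior → low-quality (pays 21).
  High-quality: plain interior gives 51 − 5 = 46; elaborate interior gives 21 − 18 = 3. No deviation. ✓
  Low-quality: elaborate interior gives 21 − 33 = -12; plain interior gives 51 − 7 = 44. Would deviate. ✗
Neither assignment is incentive-compatible.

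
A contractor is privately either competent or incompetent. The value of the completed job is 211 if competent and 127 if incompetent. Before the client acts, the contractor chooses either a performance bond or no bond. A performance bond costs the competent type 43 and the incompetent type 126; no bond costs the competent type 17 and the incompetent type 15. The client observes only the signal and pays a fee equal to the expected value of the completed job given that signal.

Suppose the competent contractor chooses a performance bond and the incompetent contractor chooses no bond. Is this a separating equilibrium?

Under separation the client infers type exactly: bond → competent (pays 211), no bond → incompetent (pays 127).
Competent: bond gives 211 − 43 = 168; no bond gives 127 − 17 = 110. No deviation. ✓
Incompetent: no bond gives 127 − 15 = 112; bond gives 211 − 126 = 85. No deviation. ✓
Both incentive constraints hold.

Yes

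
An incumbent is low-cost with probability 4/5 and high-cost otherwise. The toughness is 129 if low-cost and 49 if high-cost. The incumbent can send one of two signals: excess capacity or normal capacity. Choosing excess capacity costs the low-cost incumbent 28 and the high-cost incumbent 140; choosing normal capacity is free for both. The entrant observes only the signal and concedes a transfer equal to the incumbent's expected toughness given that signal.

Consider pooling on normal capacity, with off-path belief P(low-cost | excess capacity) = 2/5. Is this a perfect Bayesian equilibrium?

Yes

On the equilibrium path (normal capacity) the entrant holds the prior 4/5 and pays 4/5·129 + 1/5·49 = 113. Off-path (excess capacity) belief 2/5 gives 2/5·129 + 3/5·49 = 81.
Low-cost: normal capacity gives 113 − 0 = 113; excess capacity gives 81 − 28 = 53. Stays. ✓
High-cost: normal capacity gives 113 − 0 = 113; excess capacity gives 81 − 140 = -59. Stays. ✓
Beliefs are Bayes-consistent on-path and both types best-respond.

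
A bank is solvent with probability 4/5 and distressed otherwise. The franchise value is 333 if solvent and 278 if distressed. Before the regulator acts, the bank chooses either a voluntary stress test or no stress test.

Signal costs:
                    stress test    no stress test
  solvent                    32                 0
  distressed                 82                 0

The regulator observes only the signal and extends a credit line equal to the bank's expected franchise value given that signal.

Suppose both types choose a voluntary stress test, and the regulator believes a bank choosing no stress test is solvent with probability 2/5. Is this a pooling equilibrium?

No

On the equilibrium path (stress test) the regulator holds the prior 4/5 and pays 4/5·333 + 1/5·278 = 322. Off-path (no stress test) belief 2/5 gives 2/5·333 + 3/5·278 = 300.
Solvent: stress test gives 322 − 32 = 290; no stress test gives 300 − 0 = 300. Deviates. ✗
Distressed: stress test gives 322 − 82 = 240; no stress test gives 300 − 0 = 300. Deviates. ✗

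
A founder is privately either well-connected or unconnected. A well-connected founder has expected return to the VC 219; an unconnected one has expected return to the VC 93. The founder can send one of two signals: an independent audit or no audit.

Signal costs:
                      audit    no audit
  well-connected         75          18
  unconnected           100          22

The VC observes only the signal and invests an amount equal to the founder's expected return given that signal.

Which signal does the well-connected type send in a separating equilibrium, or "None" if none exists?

Try well-connected → audit, unconnected → no audit:
  Under separation the VC infers type exactly: audit → well-connected (pays 219), no audit → unconnected (pays 93).
  Well-connected: audit gives 219 − 75 = 144; no audit gives 93 − 18 = 75. No deviation. ✓
  Unconnected: no audit gives 93 − 22 = 71; audit gives 219 − 100 = 119. Would deviate. ✗
Try well-connected → no audit, unconnected → audit:
  Under separation the VC infers type exactly: no audit → well-connected (pays 219), audit → unconnected (pays 93).
  Well-connected: no audit gives 219 − 18 = 201; audit gives 93 − 75 = 18. No deviation. ✓
  Unconnected: audit gives 93 − 100 = -7; no audit gives 219 − 22 = 197. Would deviate. ✗
Neither assignment is incentive-compatible.

None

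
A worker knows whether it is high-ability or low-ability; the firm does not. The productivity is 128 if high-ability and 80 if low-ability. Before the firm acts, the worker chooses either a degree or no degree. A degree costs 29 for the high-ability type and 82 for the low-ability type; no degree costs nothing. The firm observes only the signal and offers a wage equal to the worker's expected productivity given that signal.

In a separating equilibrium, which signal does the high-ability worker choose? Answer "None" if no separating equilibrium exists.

degree

Try high-ability → degree, low-ability → no degree:
  Under separation the firm infers type exactly: degree → high-ability (pays 128), no degree → low-ability (pays 80).
  High-ability: degree gives 128 − 29 = 99; no degree gives 80 − 0 = 80. No deviation. ✓
  Low-ability: no degree gives 80 − 0 = 80; degree gives 128 − 82 = 46. No deviation. ✓
Both hold — the high-ability type sends degree.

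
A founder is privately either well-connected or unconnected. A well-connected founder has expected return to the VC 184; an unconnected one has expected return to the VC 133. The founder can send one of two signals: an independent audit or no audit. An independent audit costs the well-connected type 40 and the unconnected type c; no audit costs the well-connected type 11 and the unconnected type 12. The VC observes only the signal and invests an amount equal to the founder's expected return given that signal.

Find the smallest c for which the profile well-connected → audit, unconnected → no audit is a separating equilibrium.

63

Under separation: audit → well-connected (pays 184); no audit → unconnected (pays 133).
Well-connected: 184 − 40 = 144 ≥ 133 − 11 = 122. Holds regardless of c. ✓
Unconnected: 133 − 12 ≥ 184 − c, so c ≥ 184 − 121 = 63.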